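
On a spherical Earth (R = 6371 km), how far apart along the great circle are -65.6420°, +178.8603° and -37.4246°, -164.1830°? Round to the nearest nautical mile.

Δλ = -164.1830 − 178.8603 = -343.0433°; wrapped into (−180°, 180°]: 16.9567°.
Δφ = -37.4246 − -65.6420 = 28.2174°.
a = sin²(Δφ/2) + cos φ₁ · cos φ₂ · sin²(Δλ/2) = 0.066540.
c = 2·atan2(√a, √(1−a)) = 0.52181 rad → d = 6371·c ≈ 3324.43 km ≈ 1795.05 nmi.

1795 nmi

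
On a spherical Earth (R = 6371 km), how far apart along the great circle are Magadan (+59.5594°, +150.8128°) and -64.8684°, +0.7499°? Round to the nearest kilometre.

18374 km

Δλ = 0.7499 − 150.8128 = -150.0629°.
Δφ = -64.8684 − 59.5594 = -124.4278°.
a = sin²(Δφ/2) + cos φ₁ · cos φ₂ · sin²(Δλ/2) = 0.983500.
c = 2·atan2(√a, √(1−a)) = 2.88398 rad → d = 6371·c ≈ 18373.83 km.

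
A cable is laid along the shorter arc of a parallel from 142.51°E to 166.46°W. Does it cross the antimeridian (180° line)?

Naïve |-166.46 − 142.51| = 308.97° > 180°, so the shorter arc goes the other way round — across 180°.
Signed shortest Δλ = ((-166.46 − 142.51 + 180) mod 360) − 180 = 51.03°.
Going east by 51.03° from +142.51° passes through 180° before reaching -166.46°.

Yes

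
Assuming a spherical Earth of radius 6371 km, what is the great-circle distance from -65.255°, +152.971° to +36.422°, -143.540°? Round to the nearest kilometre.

12552 km

Δλ = -143.540 − 152.971 = -296.511°; wrapped into (−180°, 180°]: 63.489°.
Δφ = 36.422 − -65.255 = 101.677°.
a = sin²(Δφ/2) + cos φ₁ · cos φ₂ · sin²(Δλ/2) = 0.694433.
c = 2·atan2(√a, √(1−a)) = 1.97020 rad → d = 6371·c ≈ 12552.13 km.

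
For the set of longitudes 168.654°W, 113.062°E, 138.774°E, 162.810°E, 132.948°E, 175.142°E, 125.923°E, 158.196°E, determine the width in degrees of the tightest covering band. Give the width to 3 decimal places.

Sort the longitudes: -168.654°, +113.062°, +125.923°, +132.948°, +138.774°, +158.196°, +162.810°, +175.142°.
Eastward gaps between consecutive values (wrapping around): 281.716°, 12.861°, 7.025°, 5.826°, 19.422°, 4.614°, 12.332°, 16.204°.
Largest gap = 281.716° ⇒ minimal covering band is its complement: 360° − 281.716° = 78.284°.
Band runs from +113.062° eastward to -168.654°, crossing the antimeridian.

78.284°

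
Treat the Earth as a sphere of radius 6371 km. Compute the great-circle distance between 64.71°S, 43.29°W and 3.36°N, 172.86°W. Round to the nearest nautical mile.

Δλ = -172.86 − -43.29 = -129.57°.
Δφ = 3.36 − -64.71 = 68.07°.
a = sin²(Δφ/2) + cos φ₁ · cos φ₂ · sin²(Δλ/2) = 0.662330.
c = 2·atan2(√a, √(1−a)) = 1.90145 rad → d = 6371·c ≈ 12114.13 km ≈ 6541.10 nmi.

6541 nmi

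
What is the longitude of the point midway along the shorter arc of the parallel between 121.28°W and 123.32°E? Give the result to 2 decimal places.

Signed shortest Δλ from -121.28° to +123.32° is -115.40°.
Midpoint longitude = -121.28° + (-115.40°)/2 = -121.28° − 57.70° = -178.98°.
(The naïve average (-121.28 + +123.32)/2 = 1.02° is on the wrong side of the globe.)

178.98°W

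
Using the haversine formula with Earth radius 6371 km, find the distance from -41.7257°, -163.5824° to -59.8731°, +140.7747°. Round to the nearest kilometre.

4235 km

Δλ = 140.7747 − -163.5824 = 304.3571°; wrapped into (−180°, 180°]: -55.6429°.
Δφ = -59.8731 − -41.7257 = -18.1474°.
a = sin²(Δφ/2) + cos φ₁ · cos φ₂ · sin²(Δλ/2) = 0.106468.
c = 2·atan2(√a, √(1−a)) = 0.66476 rad → d = 6371·c ≈ 4235.20 km.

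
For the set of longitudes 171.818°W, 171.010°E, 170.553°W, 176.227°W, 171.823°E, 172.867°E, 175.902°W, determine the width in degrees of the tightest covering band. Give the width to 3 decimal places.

18.437°

Sort the longitudes: -176.227°, -175.902°, -171.818°, -170.553°, +171.010°, +171.823°, +172.867°.
Eastward gaps between consecutive values (wrapping around): 0.325°, 4.084°, 1.265°, 341.563°, 0.813°, 1.044°, 10.906°.
Largest gap = 341.563° ⇒ minimal covering band is its complement: 360° − 341.563° = 18.437°.
Band runs from +171.010° eastward to -170.553°, crossing the antimeridian.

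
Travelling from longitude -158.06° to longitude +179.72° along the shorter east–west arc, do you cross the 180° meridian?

Yes

Naïve |179.72 − -158.06| = 337.78° > 180°, so the shorter arc goes the other way round — across 180°.
Signed shortest Δλ = ((179.72 − -158.06 + 180) mod 360) − 180 = -22.22°.
Going west by 22.22° from -158.06° passes through 180° before reaching +179.72°.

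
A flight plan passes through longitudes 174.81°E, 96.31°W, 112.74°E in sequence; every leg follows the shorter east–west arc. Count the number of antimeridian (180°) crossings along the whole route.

2

Leg 1: +174.81° → -96.31°, shortest Δλ = 88.88° (east) — crosses 180°.
Leg 2: -96.31° → +112.74°, shortest Δλ = -150.95° (west) — crosses 180°.
Total crossings: 2.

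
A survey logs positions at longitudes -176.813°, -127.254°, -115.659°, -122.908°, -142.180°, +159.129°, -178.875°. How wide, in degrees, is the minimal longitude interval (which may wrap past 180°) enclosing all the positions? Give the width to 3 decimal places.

85.212°

Sort the longitudes: -178.875°, -176.813°, -142.180°, -127.254°, -122.908°, -115.659°, +159.129°.
Eastward gaps between consecutive values (wrapping around): 2.062°, 34.633°, 14.926°, 4.346°, 7.249°, 274.788°, 21.996°.
Largest gap = 274.788° ⇒ minimal covering band is its complement: 360° − 274.788° = 85.212°.
Band runs from +159.129° eastward to -115.659°, crossing the antimeridian.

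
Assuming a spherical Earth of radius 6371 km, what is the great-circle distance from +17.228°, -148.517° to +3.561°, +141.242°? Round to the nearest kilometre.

7793 km

Δλ = 141.242 − -148.517 = 289.759°; wrapped into (−180°, 180°]: -70.241°.
Δφ = 3.561 − 17.228 = -13.667°.
a = sin²(Δφ/2) + cos φ₁ · cos φ₂ · sin²(Δλ/2) = 0.329665.
c = 2·atan2(√a, √(1−a)) = 1.22317 rad → d = 6371·c ≈ 7792.80 km.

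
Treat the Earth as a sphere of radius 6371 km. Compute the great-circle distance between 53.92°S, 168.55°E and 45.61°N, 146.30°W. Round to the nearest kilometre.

11862 km

Δλ = -146.30 − 168.55 = -314.85°; wrapped into (−180°, 180°]: 45.15°.
Δφ = 45.61 − -53.92 = 99.53°.
a = sin²(Δφ/2) + cos φ₁ · cos φ₂ · sin²(Δλ/2) = 0.643495.
c = 2·atan2(√a, √(1−a)) = 1.86188 rad → d = 6371·c ≈ 11862.04 km.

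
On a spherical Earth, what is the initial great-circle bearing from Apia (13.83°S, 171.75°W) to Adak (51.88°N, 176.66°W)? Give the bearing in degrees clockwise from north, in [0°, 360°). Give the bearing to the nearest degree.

Δλ = -176.66 − -171.75 = -4.91°.
θ = atan2( sin Δλ · cos φ₂ , cos φ₁ · sin φ₂ − sin φ₁ · cos φ₂ · cos Δλ )
  = atan2(-0.05284, 0.91093) = -3.320° → normalised to [0°, 360°): 356.680°.

357°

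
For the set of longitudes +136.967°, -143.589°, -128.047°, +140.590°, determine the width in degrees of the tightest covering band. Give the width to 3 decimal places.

94.986°

Sort the longitudes: -143.589°, -128.047°, +136.967°, +140.590°.
Eastward gaps between consecutive values (wrapping around): 15.542°, 265.014°, 3.623°, 75.821°.
Largest gap = 265.014° ⇒ minimal covering band is its complement: 360° − 265.014° = 94.986°.
Band runs from +136.967° eastward to -128.047°, crossing the antimeridian.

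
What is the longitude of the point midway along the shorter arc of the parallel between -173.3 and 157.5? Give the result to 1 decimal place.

+172.1°

Signed shortest Δλ from -173.3° to +157.5° is -29.2°.
Midpoint longitude = -173.3° + (-29.2°)/2 = -173.3° − 14.6° = -187.9°.
Normalise into (−180°, 180°]: +172.1°.
(The naïve average (-173.3 + +157.5)/2 = -7.9° is on the wrong side of the globe.)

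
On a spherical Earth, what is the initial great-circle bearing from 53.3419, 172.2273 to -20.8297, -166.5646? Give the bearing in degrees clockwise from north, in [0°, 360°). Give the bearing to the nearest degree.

Δλ = -166.5646 − 172.2273 = -338.7919°; wrapped into (−180°, 180°]: 21.2081°.
θ = atan2( sin Δλ · cos φ₂ , cos φ₁ · sin φ₂ − sin φ₁ · cos φ₂ · cos Δλ )
  = atan2(0.33811, -0.91130) = 159.644° → normalised to [0°, 360°): 159.644°.

160°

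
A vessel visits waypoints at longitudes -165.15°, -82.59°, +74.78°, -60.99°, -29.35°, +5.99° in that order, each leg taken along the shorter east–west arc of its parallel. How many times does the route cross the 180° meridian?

Leg 1: -165.15° → -82.59°, shortest Δλ = 82.56° (east) — does not cross 180°.
Leg 2: -82.59° → +74.78°, shortest Δλ = 157.37° (east) — does not cross 180°.
Leg 3: +74.78° → -60.99°, shortest Δλ = -135.77° (west) — does not cross 180°.
Leg 4: -60.99° → -29.35°, shortest Δλ = 31.64° (east) — does not cross 180°.
Leg 5: -29.35° → +5.99°, shortest Δλ = 35.34° (east) — does not cross 180°.
Total crossings: 0.

0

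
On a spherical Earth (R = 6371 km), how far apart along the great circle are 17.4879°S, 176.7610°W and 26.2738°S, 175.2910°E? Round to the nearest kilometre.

Δλ = 175.2910 − -176.7610 = 352.0520°; wrapped into (−180°, 180°]: -7.9480°.
Δφ = -26.2738 − -17.4879 = -8.7859°.
a = sin²(Δφ/2) + cos φ₁ · cos φ₂ · sin²(Δλ/2) = 0.009975.
c = 2·atan2(√a, √(1−a)) = 0.20008 rad → d = 6371·c ≈ 1274.72 km.

1275 km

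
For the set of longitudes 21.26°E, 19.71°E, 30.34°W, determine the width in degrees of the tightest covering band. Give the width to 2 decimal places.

51.60°

Sort the longitudes: -30.34°, +19.71°, +21.26°.
Eastward gaps between consecutive values (wrapping around): 50.05°, 1.55°, 308.40°.
Largest gap = 308.40° ⇒ minimal covering band is its complement: 360° − 308.40° = 51.60°.
Band runs from -30.34° eastward to +21.26°.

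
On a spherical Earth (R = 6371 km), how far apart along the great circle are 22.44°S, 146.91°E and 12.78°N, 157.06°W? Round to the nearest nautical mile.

3916 nmi

Δλ = -157.06 − 146.91 = -303.97°; wrapped into (−180°, 180°]: 56.03°.
Δφ = 12.78 − -22.44 = 35.22°.
a = sin²(Δφ/2) + cos φ₁ · cos φ₂ · sin²(Δλ/2) = 0.290392.
c = 2·atan2(√a, √(1−a)) = 1.13821 rad → d = 6371·c ≈ 7251.56 km ≈ 3915.53 nmi.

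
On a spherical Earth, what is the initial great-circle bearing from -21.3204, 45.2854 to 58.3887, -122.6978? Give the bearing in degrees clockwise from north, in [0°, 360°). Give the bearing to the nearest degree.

350°

Δλ = -122.6978 − 45.2854 = -167.9832°.
θ = atan2( sin Δλ · cos φ₂ , cos φ₁ · sin φ₂ − sin φ₁ · cos φ₂ · cos Δλ )
  = atan2(-0.10913, 0.60694) = -10.193° → normalised to [0°, 360°): 349.807°.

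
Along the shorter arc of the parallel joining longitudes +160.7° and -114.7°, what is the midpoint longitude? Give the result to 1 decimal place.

Signed shortest Δλ from +160.7° to -114.7° is +84.6°.
Midpoint longitude = +160.7° + (+84.6°)/2 = +160.7° + 42.3° = +203.0°.
Normalise into (−180°, 180°]: -157.0°.
(The naïve average (+160.7 + -114.7)/2 = 23.0° is on the wrong side of the globe.)

-157.0°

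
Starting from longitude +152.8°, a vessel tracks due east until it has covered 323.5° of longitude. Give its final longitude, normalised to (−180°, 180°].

+116.3°

Start at +152.8°; shift +323.5° → +476.3°.
+476.3° lies outside (−180°, 180°]; subtract 360° → +116.3°.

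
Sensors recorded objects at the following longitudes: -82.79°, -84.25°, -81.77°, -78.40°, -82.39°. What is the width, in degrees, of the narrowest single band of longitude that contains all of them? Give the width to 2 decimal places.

Sort the longitudes: -84.25°, -82.79°, -82.39°, -81.77°, -78.40°.
Eastward gaps between consecutive values (wrapping around): 1.46°, 0.40°, 0.62°, 3.37°, 354.15°.
Largest gap = 354.15° ⇒ minimal covering band is its complement: 360° − 354.15° = 5.85°.
Band runs from -84.25° eastward to -78.40°.

5.85°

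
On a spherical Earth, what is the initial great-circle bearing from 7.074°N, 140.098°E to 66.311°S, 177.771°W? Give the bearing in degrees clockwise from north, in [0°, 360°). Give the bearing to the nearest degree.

Δλ = -177.771 − 140.098 = -317.869°; wrapped into (−180°, 180°]: 42.131°.
θ = atan2( sin Δλ · cos φ₂ , cos φ₁ · sin φ₂ − sin φ₁ · cos φ₂ · cos Δλ )
  = atan2(0.26952, -0.94546) = 164.089° → normalised to [0°, 360°): 164.089°.

164°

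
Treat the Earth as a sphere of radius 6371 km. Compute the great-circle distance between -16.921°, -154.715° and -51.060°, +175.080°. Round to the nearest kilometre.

Δλ = 175.080 − -154.715 = 329.795°; wrapped into (−180°, 180°]: -30.205°.
Δφ = -51.060 − -16.921 = -34.139°.
a = sin²(Δφ/2) + cos φ₁ · cos φ₂ · sin²(Δλ/2) = 0.126979.
c = 2·atan2(√a, √(1−a)) = 0.72870 rad → d = 6371·c ≈ 4642.54 km.

4643 km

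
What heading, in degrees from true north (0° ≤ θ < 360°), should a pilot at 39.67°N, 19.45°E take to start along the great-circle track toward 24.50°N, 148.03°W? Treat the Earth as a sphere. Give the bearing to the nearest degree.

347°

Δλ = -148.03 − 19.45 = -167.48°.
θ = atan2( sin Δλ · cos φ₂ , cos φ₁ · sin φ₂ − sin φ₁ · cos φ₂ · cos Δλ )
  = atan2(-0.19726, 0.88628) = -12.548° → normalised to [0°, 360°): 347.452°.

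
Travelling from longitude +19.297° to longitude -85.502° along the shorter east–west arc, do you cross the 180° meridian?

Signed shortest Δλ = ((-85.502 − 19.297 + 180) mod 360) − 180 = -104.799°.
Going west by 104.799° from +19.297° reaches -85.502° without touching 180°.

No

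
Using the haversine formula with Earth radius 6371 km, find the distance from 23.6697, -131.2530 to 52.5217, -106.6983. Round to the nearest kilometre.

3821 km

Δλ = -106.6983 − -131.2530 = 24.5547°.
Δφ = 52.5217 − 23.6697 = 28.8520°.
a = sin²(Δφ/2) + cos φ₁ · cos φ₂ · sin²(Δλ/2) = 0.087264.
c = 2·atan2(√a, √(1−a)) = 0.59976 rad → d = 6371·c ≈ 3821.06 km.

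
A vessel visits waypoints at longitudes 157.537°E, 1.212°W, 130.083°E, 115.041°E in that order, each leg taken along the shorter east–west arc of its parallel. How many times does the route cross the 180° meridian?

0

Leg 1: +157.537° → -1.212°, shortest Δλ = -158.749° (west) — does not cross 180°.
Leg 2: -1.212° → +130.083°, shortest Δλ = 131.295° (east) — does not cross 180°.
Leg 3: +130.083° → +115.041°, shortest Δλ = -15.042° (west) — does not cross 180°.
Total crossings: 0.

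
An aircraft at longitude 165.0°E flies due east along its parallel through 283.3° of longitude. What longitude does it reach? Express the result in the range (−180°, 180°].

88.3°E

Start at +165.0°; shift +283.3° → +448.3°.
+448.3° lies outside (−180°, 180°]; subtract 360° → +88.3°.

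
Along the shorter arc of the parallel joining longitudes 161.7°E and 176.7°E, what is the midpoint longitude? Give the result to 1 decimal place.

Signed shortest Δλ from +161.7° to +176.7° is +15.0°.
Midpoint longitude = +161.7° + (+15.0°)/2 = +161.7° + 7.5° = +169.2°.

169.2°E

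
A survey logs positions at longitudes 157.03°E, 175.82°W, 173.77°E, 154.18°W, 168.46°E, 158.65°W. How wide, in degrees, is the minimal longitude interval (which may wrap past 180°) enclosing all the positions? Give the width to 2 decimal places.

48.79°

Sort the longitudes: -175.82°, -158.65°, -154.18°, +157.03°, +168.46°, +173.77°.
Eastward gaps between consecutive values (wrapping around): 17.17°, 4.47°, 311.21°, 11.43°, 5.31°, 10.41°.
Largest gap = 311.21° ⇒ minimal covering band is its complement: 360° − 311.21° = 48.79°.
Band runs from +157.03° eastward to -154.18°, crossing the antimeridian.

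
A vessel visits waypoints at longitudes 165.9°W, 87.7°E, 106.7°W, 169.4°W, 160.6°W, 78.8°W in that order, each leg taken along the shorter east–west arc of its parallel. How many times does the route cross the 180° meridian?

Leg 1: -165.9° → +87.7°, shortest Δλ = -106.4° (west) — crosses 180°.
Leg 2: +87.7° → -106.7°, shortest Δλ = 165.6° (east) — crosses 180°.
Leg 3: -106.7° → -169.4°, shortest Δλ = -62.7° (west) — does not cross 180°.
Leg 4: -169.4° → -160.6°, shortest Δλ = 8.8° (east) — does not cross 180°.
Leg 5: -160.6° → -78.8°, shortest Δλ = 81.8° (east) — does not cross 180°.
Total crossings: 2.

2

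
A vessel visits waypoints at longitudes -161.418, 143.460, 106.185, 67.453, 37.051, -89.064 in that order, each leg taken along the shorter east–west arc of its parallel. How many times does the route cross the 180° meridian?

Leg 1: -161.418° → +143.460°, shortest Δλ = -55.122° (west) — crosses 180°.
Leg 2: +143.460° → +106.185°, shortest Δλ = -37.275° (west) — does not cross 180°.
Leg 3: +106.185° → +67.453°, shortest Δλ = -38.732° (west) — does not cross 180°.
Leg 4: +67.453° → +37.051°, shortest Δλ = -30.402° (west) — does not cross 180°.
Leg 5: +37.051° → -89.064°, shortest Δλ = -126.115° (west) — does not cross 180°.
Total crossings: 1.

1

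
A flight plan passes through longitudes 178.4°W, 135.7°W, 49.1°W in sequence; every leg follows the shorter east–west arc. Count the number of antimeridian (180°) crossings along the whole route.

0

Leg 1: -178.4° → -135.7°, shortest Δλ = 42.7° (east) — does not cross 180°.
Leg 2: -135.7° → -49.1°, shortest Δλ = 86.6° (east) — does not cross 180°.
Total crossings: 0.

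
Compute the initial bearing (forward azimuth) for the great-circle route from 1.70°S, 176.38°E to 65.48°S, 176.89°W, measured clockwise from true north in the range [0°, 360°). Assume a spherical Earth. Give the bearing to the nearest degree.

Δλ = -176.89 − 176.38 = -353.27°; wrapped into (−180°, 180°]: 6.73°.
θ = atan2( sin Δλ · cos φ₂ , cos φ₁ · sin φ₂ − sin φ₁ · cos φ₂ · cos Δλ )
  = atan2(0.04864, -0.89719) = 176.897° → normalised to [0°, 360°): 176.897°.

177°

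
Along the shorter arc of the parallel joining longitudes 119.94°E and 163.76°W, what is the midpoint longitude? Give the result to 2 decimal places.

Signed shortest Δλ from +119.94° to -163.76° is +76.30°.
Midpoint longitude = +119.94° + (+76.30°)/2 = +119.94° + 38.15° = +158.09°.
(The naïve average (+119.94 + -163.76)/2 = -21.91° is on the wrong side of the globe.)

158.09°E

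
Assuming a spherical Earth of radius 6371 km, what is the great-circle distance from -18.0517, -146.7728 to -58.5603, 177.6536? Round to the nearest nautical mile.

Δλ = 177.6536 − -146.7728 = 324.4264°; wrapped into (−180°, 180°]: -35.5736°.
Δφ = -58.5603 − -18.0517 = -40.5086°.
a = sin²(Δφ/2) + cos φ₁ · cos φ₂ · sin²(Δλ/2) = 0.166123.
c = 2·atan2(√a, √(1−a)) = 0.83961 rad → d = 6371·c ≈ 5349.16 km ≈ 2888.31 nmi.

2888 nmi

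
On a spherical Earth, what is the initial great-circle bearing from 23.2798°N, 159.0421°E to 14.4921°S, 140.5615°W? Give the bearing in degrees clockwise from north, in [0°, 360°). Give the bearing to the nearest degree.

116°

Δλ = -140.5615 − 159.0421 = -299.6036°; wrapped into (−180°, 180°]: 60.3964°.
θ = atan2( sin Δλ · cos φ₂ , cos φ₁ · sin φ₂ − sin φ₁ · cos φ₂ · cos Δλ )
  = atan2(0.84180, -0.41890) = 116.456° → normalised to [0°, 360°): 116.456°.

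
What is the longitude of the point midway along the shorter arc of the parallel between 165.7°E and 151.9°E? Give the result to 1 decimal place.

Signed shortest Δλ from +165.7° to +151.9° is -13.8°.
Midpoint longitude = +165.7° + (-13.8°)/2 = +165.7° − 6.9° = +158.8°.

158.8°E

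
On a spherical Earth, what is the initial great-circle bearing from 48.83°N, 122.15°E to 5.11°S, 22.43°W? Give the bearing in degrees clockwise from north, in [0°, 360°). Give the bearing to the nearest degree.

314°

Δλ = -22.43 − 122.15 = -144.58°.
θ = atan2( sin Δλ · cos φ₂ , cos φ₁ · sin φ₂ − sin φ₁ · cos φ₂ · cos Δλ )
  = atan2(-0.57726, 0.55237) = -46.262° → normalised to [0°, 360°): 313.738°.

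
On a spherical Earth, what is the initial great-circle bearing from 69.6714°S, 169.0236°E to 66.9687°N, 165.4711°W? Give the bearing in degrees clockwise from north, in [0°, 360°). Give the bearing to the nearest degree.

15°

Δλ = -165.4711 − 169.0236 = -334.4947°; wrapped into (−180°, 180°]: 25.5053°.
θ = atan2( sin Δλ · cos φ₂ , cos φ₁ · sin φ₂ − sin φ₁ · cos φ₂ · cos Δλ )
  = atan2(0.16846, 0.65083) = 14.512° → normalised to [0°, 360°): 14.512°.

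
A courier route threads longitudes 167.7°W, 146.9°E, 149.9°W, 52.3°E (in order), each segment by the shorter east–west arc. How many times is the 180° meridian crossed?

3

Leg 1: -167.7° → +146.9°, shortest Δλ = -45.4° (west) — crosses 180°.
Leg 2: +146.9° → -149.9°, shortest Δλ = 63.2° (east) — crosses 180°.
Leg 3: -149.9° → +52.3°, shortest Δλ = -157.8° (west) — crosses 180°.
Total crossings: 3.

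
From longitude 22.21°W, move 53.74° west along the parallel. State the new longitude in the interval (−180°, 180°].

Start at -22.21°; shift −53.74° → -75.95°.
-75.95° already lies in (−180°, 180°].

75.95°W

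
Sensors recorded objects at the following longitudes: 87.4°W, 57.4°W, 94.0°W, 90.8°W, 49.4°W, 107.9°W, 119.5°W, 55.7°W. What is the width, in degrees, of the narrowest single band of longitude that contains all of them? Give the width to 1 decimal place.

70.1°

Sort the longitudes: -119.5°, -107.9°, -94.0°, -90.8°, -87.4°, -57.4°, -55.7°, -49.4°.
Eastward gaps between consecutive values (wrapping around): 11.6°, 13.9°, 3.2°, 3.4°, 30.0°, 1.7°, 6.3°, 289.9°.
Largest gap = 289.9° ⇒ minimal covering band is its complement: 360° − 289.9° = 70.1°.
Band runs from -119.5° eastward to -49.4°.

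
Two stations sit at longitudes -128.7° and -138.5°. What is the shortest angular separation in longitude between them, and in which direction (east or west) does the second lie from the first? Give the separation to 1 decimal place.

9.8° west

Raw difference: -138.5 − -128.7 = -9.8°.
Normalise into (−180°, 180°]: -9.8° stays -9.8°.
Negative ⇒ the second point lies to the west; separation 9.8°.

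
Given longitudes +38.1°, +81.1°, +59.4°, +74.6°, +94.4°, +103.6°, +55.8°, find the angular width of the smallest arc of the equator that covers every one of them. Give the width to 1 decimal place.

Sort the longitudes: +38.1°, +55.8°, +59.4°, +74.6°, +81.1°, +94.4°, +103.6°.
Eastward gaps between consecutive values (wrapping around): 17.7°, 3.6°, 15.2°, 6.5°, 13.3°, 9.2°, 294.5°.
Largest gap = 294.5° ⇒ minimal covering band is its complement: 360° − 294.5° = 65.5°.
Band runs from +38.1° eastward to +103.6°.

65.5°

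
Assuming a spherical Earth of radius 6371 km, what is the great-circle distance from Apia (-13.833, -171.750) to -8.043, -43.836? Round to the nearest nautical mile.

Δλ = -43.836 − -171.750 = 127.914°.
Δφ = -8.043 − -13.833 = 5.790°.
a = sin²(Δφ/2) + cos φ₁ · cos φ₂ · sin²(Δλ/2) = 0.778667.
c = 2·atan2(√a, √(1−a)) = 2.16197 rad → d = 6371·c ≈ 13773.90 km ≈ 7437.31 nmi.

7437 nmi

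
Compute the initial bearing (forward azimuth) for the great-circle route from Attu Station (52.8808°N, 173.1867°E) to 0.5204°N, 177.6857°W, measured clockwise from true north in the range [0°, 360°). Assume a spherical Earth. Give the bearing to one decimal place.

168.5°

Δλ = -177.6857 − 173.1867 = -350.8724°; wrapped into (−180°, 180°]: 9.1276°.
θ = atan2( sin Δλ · cos φ₂ , cos φ₁ · sin φ₂ − sin φ₁ · cos φ₂ · cos Δλ )
  = atan2(0.15863, -0.78177) = 168.530° → normalised to [0°, 360°): 168.530°.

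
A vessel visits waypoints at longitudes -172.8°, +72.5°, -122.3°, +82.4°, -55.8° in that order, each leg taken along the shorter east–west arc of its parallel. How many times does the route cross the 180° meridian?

Leg 1: -172.8° → +72.5°, shortest Δλ = -114.7° (west) — crosses 180°.
Leg 2: +72.5° → -122.3°, shortest Δλ = 165.2° (east) — crosses 180°.
Leg 3: -122.3° → +82.4°, shortest Δλ = -155.3° (west) — crosses 180°.
Leg 4: +82.4° → -55.8°, shortest Δλ = -138.2° (west) — does not cross 180°.
Total crossings: 3.

3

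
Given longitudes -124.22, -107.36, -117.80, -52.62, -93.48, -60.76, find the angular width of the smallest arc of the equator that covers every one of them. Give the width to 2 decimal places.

71.60°

Sort the longitudes: -124.22°, -117.80°, -107.36°, -93.48°, -60.76°, -52.62°.
Eastward gaps between consecutive values (wrapping around): 6.42°, 10.44°, 13.88°, 32.72°, 8.14°, 288.40°.
Largest gap = 288.40° ⇒ minimal covering band is its complement: 360° − 288.40° = 71.60°.
Band runs from -124.22° eastward to -52.62°.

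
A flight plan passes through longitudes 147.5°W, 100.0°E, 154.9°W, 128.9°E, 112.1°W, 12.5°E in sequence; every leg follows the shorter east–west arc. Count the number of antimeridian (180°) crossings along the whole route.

4

Leg 1: -147.5° → +100.0°, shortest Δλ = -112.5° (west) — crosses 180°.
Leg 2: +100.0° → -154.9°, shortest Δλ = 105.1° (east) — crosses 180°.
Leg 3: -154.9° → +128.9°, shortest Δλ = -76.2° (west) — crosses 180°.
Leg 4: +128.9° → -112.1°, shortest Δλ = 119.0° (east) — crosses 180°.
Leg 5: -112.1° → +12.5°, shortest Δλ = 124.6° (east) — does not cross 180°.
Total crossings: 4.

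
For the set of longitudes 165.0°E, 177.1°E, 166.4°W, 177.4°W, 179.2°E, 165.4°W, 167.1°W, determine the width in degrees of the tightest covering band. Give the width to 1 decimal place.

29.6°

Sort the longitudes: -177.4°, -167.1°, -166.4°, -165.4°, +165.0°, +177.1°, +179.2°.
Eastward gaps between consecutive values (wrapping around): 10.3°, 0.7°, 1.0°, 330.4°, 12.1°, 2.1°, 3.4°.
Largest gap = 330.4° ⇒ minimal covering band is its complement: 360° − 330.4° = 29.6°.
Band runs from +165.0° eastward to -165.4°, crossing the antimeridian.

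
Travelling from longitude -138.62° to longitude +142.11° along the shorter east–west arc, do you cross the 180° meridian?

Naïve |142.11 − -138.62| = 280.73° > 180°, so the shorter arc goes the other way round — across 180°.
Signed shortest Δλ = ((142.11 − -138.62 + 180) mod 360) − 180 = -79.27°.
Going west by 79.27° from -138.62° passes through 180° before reaching +142.11°.

Yes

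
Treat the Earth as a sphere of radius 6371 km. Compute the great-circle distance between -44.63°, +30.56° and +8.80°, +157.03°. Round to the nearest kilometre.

Δλ = 157.03 − 30.56 = 126.47°.
Δφ = 8.80 − -44.63 = 53.43°.
a = sin²(Δφ/2) + cos φ₁ · cos φ₂ · sin²(Δλ/2) = 0.762754.
c = 2·atan2(√a, √(1−a)) = 2.12411 rad → d = 6371·c ≈ 13532.69 km.

13533 km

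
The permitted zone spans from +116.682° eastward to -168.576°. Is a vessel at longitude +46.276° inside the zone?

No

Band width going east from +116.682° to -168.576°: ((-168.576 − 116.682) mod 360) = 74.742°.
Offset of +46.276° east of the west edge: ((46.276 − 116.682) mod 360) = 289.594°.
289.594° > 74.742° ⇒ outside.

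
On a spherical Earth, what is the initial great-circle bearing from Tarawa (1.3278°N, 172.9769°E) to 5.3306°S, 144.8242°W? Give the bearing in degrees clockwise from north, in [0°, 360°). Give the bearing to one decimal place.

Δλ = -144.8242 − 172.9769 = -317.8011°; wrapped into (−180°, 180°]: 42.1989°.
θ = atan2( sin Δλ · cos φ₂ , cos φ₁ · sin φ₂ − sin φ₁ · cos φ₂ · cos Δλ )
  = atan2(0.66880, -0.10997) = 99.337° → normalised to [0°, 360°): 99.337°.

99.3°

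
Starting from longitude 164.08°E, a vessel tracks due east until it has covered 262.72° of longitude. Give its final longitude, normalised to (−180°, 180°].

66.80°E

Start at +164.08°; shift +262.72° → +426.80°.
+426.80° lies outside (−180°, 180°]; subtract 360° → +66.80°.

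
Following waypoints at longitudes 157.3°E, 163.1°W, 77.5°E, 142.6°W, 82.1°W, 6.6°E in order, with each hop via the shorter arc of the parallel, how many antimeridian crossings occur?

3

Leg 1: +157.3° → -163.1°, shortest Δλ = 39.6° (east) — crosses 180°.
Leg 2: -163.1° → +77.5°, shortest Δλ = -119.4° (west) — crosses 180°.
Leg 3: +77.5° → -142.6°, shortest Δλ = 139.9° (east) — crosses 180°.
Leg 4: -142.6° → -82.1°, shortest Δλ = 60.5° (east) — does not cross 180°.
Leg 5: -82.1° → +6.6°, shortest Δλ = 88.7° (east) — does not cross 180°.
Total crossings: 3.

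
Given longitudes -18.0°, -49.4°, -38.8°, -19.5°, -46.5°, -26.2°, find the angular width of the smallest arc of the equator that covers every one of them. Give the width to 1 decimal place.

31.4°

Sort the longitudes: -49.4°, -46.5°, -38.8°, -26.2°, -19.5°, -18.0°.
Eastward gaps between consecutive values (wrapping around): 2.9°, 7.7°, 12.6°, 6.7°, 1.5°, 328.6°.
Largest gap = 328.6° ⇒ minimal covering band is its complement: 360° − 328.6° = 31.4°.
Band runs from -49.4° eastward to -18.0°.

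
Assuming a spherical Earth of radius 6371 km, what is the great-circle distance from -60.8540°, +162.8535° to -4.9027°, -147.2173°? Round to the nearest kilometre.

7476 km

Δλ = -147.2173 − 162.8535 = -310.0708°; wrapped into (−180°, 180°]: 49.9292°.
Δφ = -4.9027 − -60.8540 = 55.9513°.
a = sin²(Δφ/2) + cos φ₁ · cos φ₂ · sin²(Δλ/2) = 0.306491.
c = 2·atan2(√a, √(1−a)) = 1.17340 rad → d = 6371·c ≈ 7475.74 km.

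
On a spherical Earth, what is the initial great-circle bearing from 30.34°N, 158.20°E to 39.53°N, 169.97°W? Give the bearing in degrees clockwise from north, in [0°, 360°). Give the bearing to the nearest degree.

Δλ = -169.97 − 158.20 = -328.17°; wrapped into (−180°, 180°]: 31.83°.
θ = atan2( sin Δλ · cos φ₂ , cos φ₁ · sin φ₂ − sin φ₁ · cos φ₂ · cos Δλ )
  = atan2(0.40678, 0.21830) = 61.780° → normalised to [0°, 360°): 61.780°.

62°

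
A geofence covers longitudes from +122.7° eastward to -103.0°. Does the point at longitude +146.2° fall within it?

Yes

Band width going east from +122.7° to -103.0°: ((-103.0 − 122.7) mod 360) = 134.3°.
Offset of +146.2° east of the west edge: ((146.2 − 122.7) mod 360) = 23.5°.
23.5° ≤ 134.3° ⇒ inside.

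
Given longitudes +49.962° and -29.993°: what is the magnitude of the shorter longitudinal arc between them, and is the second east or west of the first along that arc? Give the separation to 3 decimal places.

Raw difference: -29.993 − 49.962 = -79.955°.
Normalise into (−180°, 180°]: -79.955° stays -79.955°.
Negative ⇒ the second point lies to the west; separation 79.955°.

79.955° west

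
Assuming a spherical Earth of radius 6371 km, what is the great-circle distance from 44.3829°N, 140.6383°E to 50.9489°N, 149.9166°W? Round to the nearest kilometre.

Δλ = -149.9166 − 140.6383 = -290.5549°; wrapped into (−180°, 180°]: 69.4451°.
Δφ = 50.9489 − 44.3829 = 6.5660°.
a = sin²(Δφ/2) + cos φ₁ · cos φ₂ · sin²(Δλ/2) = 0.149365.
c = 2·atan2(√a, √(1−a)) = 0.79362 rad → d = 6371·c ≈ 5056.15 km.

5056 km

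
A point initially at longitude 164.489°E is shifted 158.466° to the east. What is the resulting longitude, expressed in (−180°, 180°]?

37.045°W

Start at +164.489°; shift +158.466° → +322.955°.
+322.955° lies outside (−180°, 180°]; subtract 360° → -37.045°.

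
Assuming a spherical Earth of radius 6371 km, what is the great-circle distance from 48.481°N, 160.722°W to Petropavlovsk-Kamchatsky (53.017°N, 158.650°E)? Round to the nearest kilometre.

Δλ = 158.650 − -160.722 = 319.372°; wrapped into (−180°, 180°]: -40.628°.
Δφ = 53.017 − 48.481 = 4.536°.
a = sin²(Δφ/2) + cos φ₁ · cos φ₂ · sin²(Δλ/2) = 0.049627.
c = 2·atan2(√a, √(1−a)) = 0.44931 rad → d = 6371·c ≈ 2862.56 km.

2863 km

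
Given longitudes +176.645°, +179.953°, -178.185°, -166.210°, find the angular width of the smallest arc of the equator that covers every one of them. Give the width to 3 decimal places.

Sort the longitudes: -178.185°, -166.210°, +176.645°, +179.953°.
Eastward gaps between consecutive values (wrapping around): 11.975°, 342.855°, 3.308°, 1.862°.
Largest gap = 342.855° ⇒ minimal covering band is its complement: 360° − 342.855° = 17.145°.
Band runs from +176.645° eastward to -166.210°, crossing the antimeridian.

17.145°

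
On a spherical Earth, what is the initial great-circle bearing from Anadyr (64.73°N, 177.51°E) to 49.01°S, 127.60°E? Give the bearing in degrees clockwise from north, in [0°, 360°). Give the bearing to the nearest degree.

215°

Δλ = 127.60 − 177.51 = -49.91°.
θ = atan2( sin Δλ · cos φ₂ , cos φ₁ · sin φ₂ − sin φ₁ · cos φ₂ · cos Δλ )
  = atan2(-0.50181, -0.70421) = -144.527° → normalised to [0°, 360°): 215.473°.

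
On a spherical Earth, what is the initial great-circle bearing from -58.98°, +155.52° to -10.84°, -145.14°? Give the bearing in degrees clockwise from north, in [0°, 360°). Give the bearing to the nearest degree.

Δλ = -145.14 − 155.52 = -300.66°; wrapped into (−180°, 180°]: 59.34°.
θ = atan2( sin Δλ · cos φ₂ , cos φ₁ · sin φ₂ − sin φ₁ · cos φ₂ · cos Δλ )
  = atan2(0.84486, 0.33230) = 68.529° → normalised to [0°, 360°): 68.529°.

69°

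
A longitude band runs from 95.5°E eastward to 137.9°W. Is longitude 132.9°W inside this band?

Band width going east from +95.5° to -137.9°: ((-137.9 − 95.5) mod 360) = 126.6°.
Offset of -132.9° east of the west edge: ((-132.9 − 95.5) mod 360) = 131.6°.
131.6° > 126.6° ⇒ outside.

No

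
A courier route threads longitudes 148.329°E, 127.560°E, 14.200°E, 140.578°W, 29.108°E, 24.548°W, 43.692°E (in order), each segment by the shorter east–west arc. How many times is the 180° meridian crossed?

0

Leg 1: +148.329° → +127.560°, shortest Δλ = -20.769° (west) — does not cross 180°.
Leg 2: +127.560° → +14.200°, shortest Δλ = -113.36° (west) — does not cross 180°.
Leg 3: +14.200° → -140.578°, shortest Δλ = -154.778° (west) — does not cross 180°.
Leg 4: -140.578° → +29.108°, shortest Δλ = 169.686° (east) — does not cross 180°.
Leg 5: +29.108° → -24.548°, shortest Δλ = -53.656° (west) — does not cross 180°.
Leg 6: -24.548° → +43.692°, shortest Δλ = 68.24° (east) — does not cross 180°.
Total crossings: 0.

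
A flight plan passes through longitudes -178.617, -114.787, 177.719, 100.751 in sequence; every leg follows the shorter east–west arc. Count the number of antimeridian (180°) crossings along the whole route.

Leg 1: -178.617° → -114.787°, shortest Δλ = 63.83° (east) — does not cross 180°.
Leg 2: -114.787° → +177.719°, shortest Δλ = -67.494° (west) — crosses 180°.
Leg 3: +177.719° → +100.751°, shortest Δλ = -76.968° (west) — does not cross 180°.
Total crossings: 1.

1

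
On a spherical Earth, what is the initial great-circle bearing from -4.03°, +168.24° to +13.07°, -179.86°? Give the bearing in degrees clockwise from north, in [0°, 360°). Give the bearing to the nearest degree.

Δλ = -179.86 − 168.24 = -348.10°; wrapped into (−180°, 180°]: 11.90°.
θ = atan2( sin Δλ · cos φ₂ , cos φ₁ · sin φ₂ − sin φ₁ · cos φ₂ · cos Δλ )
  = atan2(0.20086, 0.29257) = 34.471° → normalised to [0°, 360°): 34.471°.

34°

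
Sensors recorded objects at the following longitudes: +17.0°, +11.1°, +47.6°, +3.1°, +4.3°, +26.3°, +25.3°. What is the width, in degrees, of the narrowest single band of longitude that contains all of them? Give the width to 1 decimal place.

Sort the longitudes: +3.1°, +4.3°, +11.1°, +17.0°, +25.3°, +26.3°, +47.6°.
Eastward gaps between consecutive values (wrapping around): 1.2°, 6.8°, 5.9°, 8.3°, 1.0°, 21.3°, 315.5°.
Largest gap = 315.5° ⇒ minimal covering band is its complement: 360° − 315.5° = 44.5°.
Band runs from +3.1° eastward to +47.6°.

44.5°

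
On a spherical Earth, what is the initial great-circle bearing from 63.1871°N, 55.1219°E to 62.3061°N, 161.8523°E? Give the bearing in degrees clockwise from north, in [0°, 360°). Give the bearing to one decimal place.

Δλ = 161.8523 − 55.1219 = 106.7304°.
θ = atan2( sin Δλ · cos φ₂ , cos φ₁ · sin φ₂ − sin φ₁ · cos φ₂ · cos Δλ )
  = atan2(0.44507, 0.51881) = 40.626° → normalised to [0°, 360°): 40.626°.

40.6°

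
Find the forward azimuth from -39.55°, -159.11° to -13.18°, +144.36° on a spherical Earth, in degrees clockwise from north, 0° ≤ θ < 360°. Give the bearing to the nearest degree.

282°

Δλ = 144.36 − -159.11 = 303.47°; wrapped into (−180°, 180°]: -56.53°.
θ = atan2( sin Δλ · cos φ₂ , cos φ₁ · sin φ₂ − sin φ₁ · cos φ₂ · cos Δλ )
  = atan2(-0.81220, 0.16611) = -78.442° → normalised to [0°, 360°): 281.558°.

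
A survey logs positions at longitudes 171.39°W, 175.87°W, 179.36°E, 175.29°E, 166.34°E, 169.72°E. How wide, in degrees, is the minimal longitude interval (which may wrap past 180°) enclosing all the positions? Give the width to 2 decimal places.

Sort the longitudes: -175.87°, -171.39°, +166.34°, +169.72°, +175.29°, +179.36°.
Eastward gaps between consecutive values (wrapping around): 4.48°, 337.73°, 3.38°, 5.57°, 4.07°, 4.77°.
Largest gap = 337.73° ⇒ minimal covering band is its complement: 360° − 337.73° = 22.27°.
Band runs from +166.34° eastward to -171.39°, crossing the antimeridian.

22.27°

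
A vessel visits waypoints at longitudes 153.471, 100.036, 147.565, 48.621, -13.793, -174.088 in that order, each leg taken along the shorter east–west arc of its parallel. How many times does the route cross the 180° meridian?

0

Leg 1: +153.471° → +100.036°, shortest Δλ = -53.435° (west) — does not cross 180°.
Leg 2: +100.036° → +147.565°, shortest Δλ = 47.529° (east) — does not cross 180°.
Leg 3: +147.565° → +48.621°, shortest Δλ = -98.944° (west) — does not cross 180°.
Leg 4: +48.621° → -13.793°, shortest Δλ = -62.414° (west) — does not cross 180°.
Leg 5: -13.793° → -174.088°, shortest Δλ = -160.295° (west) — does not cross 180°.
Total crossings: 0.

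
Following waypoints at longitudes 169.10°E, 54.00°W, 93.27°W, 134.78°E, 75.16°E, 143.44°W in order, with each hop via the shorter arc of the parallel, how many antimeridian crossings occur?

3

Leg 1: +169.10° → -54.00°, shortest Δλ = 136.9° (east) — crosses 180°.
Leg 2: -54.00° → -93.27°, shortest Δλ = -39.27° (west) — does not cross 180°.
Leg 3: -93.27° → +134.78°, shortest Δλ = -131.95° (west) — crosses 180°.
Leg 4: +134.78° → +75.16°, shortest Δλ = -59.62° (west) — does not cross 180°.
Leg 5: +75.16° → -143.44°, shortest Δλ = 141.4° (east) — crosses 180°.
Total crossings: 3.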